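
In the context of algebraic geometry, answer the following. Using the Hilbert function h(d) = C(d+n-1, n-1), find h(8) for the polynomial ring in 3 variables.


The Hilbert function for the polynomial ring in 3 variables is:
h(d) = C(d+n-1, n-1)
h(8) = C(8+3-1, 3-1) = C(10, 2)
= 10! / (2! * 8!)
= 45

45


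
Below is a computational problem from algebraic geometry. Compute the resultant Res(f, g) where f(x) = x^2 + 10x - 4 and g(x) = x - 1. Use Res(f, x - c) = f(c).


For Res(f, x - c), we evaluate f at x = c.
f(1) = 1^2 + 10*1 - 4
= 1 + 10 - 4
= 11 - 4 = 7
Res(f, g) = 7

7


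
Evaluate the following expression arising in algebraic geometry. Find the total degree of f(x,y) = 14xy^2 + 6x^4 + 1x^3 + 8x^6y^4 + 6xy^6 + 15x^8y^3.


Examine each term for its total degree (sum of exponents).
  Term '14xy^2' has total degree 1+2 = 3.
  Term '6x^4' has total degree 4+0 = 4.
  Term '1x^3' has total degree 3+0 = 3.
  Term '8x^6y^4' has total degree 6+4 = 10.
  Term '6xy^6' has total degree 1+6 = 7.
  Term '15x^8y^3' has total degree 8+3 = 11.
The maximum total degree among all terms is 11.

11


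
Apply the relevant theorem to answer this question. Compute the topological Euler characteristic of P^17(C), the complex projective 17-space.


The complex projective space P^17 has one cell in each even real dimension 0, 2, ..., 34.
The cohomology groups are H^{2k}(P^17) = Z for k = 0,...,17, and 0 otherwise.
Euler characteristic = sum of Betti numbers = 1 per even-dimensional cohomology group.
chi(P^17) = 17 + 1 = 18

18


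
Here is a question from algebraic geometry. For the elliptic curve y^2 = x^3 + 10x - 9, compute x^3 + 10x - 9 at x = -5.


Compute x^3 + 10x - 9 at x = -5:
x^3 = (-5)^3 = -125
10*x = 10*(-5) = -50
Sum: -125 - 50 - 9 = -184

-184


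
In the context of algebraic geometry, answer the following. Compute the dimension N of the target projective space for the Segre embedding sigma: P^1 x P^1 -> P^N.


The Segre embedding maps P^m x P^n into P^N via
all products of coordinates from each factor.
N = (m+1)(n+1) - 1
N = (1+1)(1+1) - 1
N = 2*2 - 1
N = 4 - 1 = 3

3


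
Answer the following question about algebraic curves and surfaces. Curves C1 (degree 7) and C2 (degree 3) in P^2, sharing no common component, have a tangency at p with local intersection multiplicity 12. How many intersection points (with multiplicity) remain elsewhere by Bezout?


By Bezout's theorem, the total intersection number is d1 * d2.
Total = 7 * 3 = 21
Intersection multiplicity at p = 12
Remaining intersections = 21 - 12 = 9

9


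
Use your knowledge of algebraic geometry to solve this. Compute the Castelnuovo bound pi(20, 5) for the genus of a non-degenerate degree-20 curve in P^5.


Castelnuovo's bound: write d - 1 = m(r-1) + epsilon with 0 <= epsilon < r-1.
d - 1 = 20 - 1 = 19
r - 1 = 5 - 1 = 4
19 = 4*4 + 3, so m = 4, epsilon = 3
pi(d, r) = m(m-1)(r-1)/2 + m*epsilon
= 4*3*4/2 + 4*3
= 48/2 + 12
= 24 + 12 = 36

36


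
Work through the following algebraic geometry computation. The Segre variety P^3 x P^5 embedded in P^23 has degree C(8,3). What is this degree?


The degree of the Segre variety P^3 x P^5 is C(m+n, m).
= C(8, 3)
= 56

56


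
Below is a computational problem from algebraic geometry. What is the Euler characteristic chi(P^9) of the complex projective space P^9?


The complex projective space P^9 has one cell in each even real dimension 0, 2, ..., 18.
The cohomology groups are H^{2k}(P^9) = Z for k = 0,...,9, and 0 otherwise.
Euler characteristic = sum of Betti numbers = 1 per even-dimensional cohomology group.
chi(P^9) = 9 + 1 = 10

10


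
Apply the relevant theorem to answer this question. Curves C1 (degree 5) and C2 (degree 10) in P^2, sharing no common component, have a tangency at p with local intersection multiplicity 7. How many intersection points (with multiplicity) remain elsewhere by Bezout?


By Bezout's theorem, the total intersection number is d1 * d2.
Total = 5 * 10 = 50
Intersection multiplicity at p = 7
Remaining intersections = 50 - 7 = 43

43


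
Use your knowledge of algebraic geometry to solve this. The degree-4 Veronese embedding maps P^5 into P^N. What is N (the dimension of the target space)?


The Veronese embedding v_d: P^n -> P^N maps each point to all
degree-d monomials in n+1 homogeneous coordinates.
N = C(n+d, d) - 1
N = C(5+4, 4) - 1
N = C(9, 4) - 1
C(9, 4) = 126
N = 126 - 1 = 125

125


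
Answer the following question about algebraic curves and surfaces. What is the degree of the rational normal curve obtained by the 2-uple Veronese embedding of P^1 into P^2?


The rational normal curve in P^2 is the image of P^1 under the 2-uple Veronese.
A general hyperplane in P^2 pulls back to a degree-2 form on P^1, which has 2 zeros,
so the curve meets a general hyperplane in 2 points. Degree = 2.

2


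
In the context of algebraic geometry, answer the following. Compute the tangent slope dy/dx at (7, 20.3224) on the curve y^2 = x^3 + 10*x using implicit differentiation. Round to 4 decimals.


Using implicit differentiation of y^2 = x^3 + 10*x:
2y * dy/dx = 3x^2 + 10
dy/dx = (3x^2 + 10)/(2y)
Numerator: 3*7^2 + 10 = 157
Denominator: 2*20.3224 = 40.6448
dy/dx = 157/40.6448 = 3.8627

3.8627


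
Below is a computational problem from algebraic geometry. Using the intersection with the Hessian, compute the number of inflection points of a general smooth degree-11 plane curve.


For a general smooth plane curve C of degree d, the inflection points are
the intersection of C with its Hessian curve, which has degree 3(d-2).
By Bezout, the total intersection number is d * 3(d-2) = 11 * 27 = 297.
For a general curve every flex is ordinary, so each contributes
multiplicity 1 to C·Hess(C), and the number of distinct inflection
points is 3d(d-2).
Inflection points = 3*11*(11-2) = 3*11*9 = 297

297


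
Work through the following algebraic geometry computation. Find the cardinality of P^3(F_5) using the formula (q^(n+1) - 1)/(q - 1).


P^3(F_5) has (q^(n+1) - 1)/(q - 1) points.
= 5^3 + 5^2 + 5^1 + 5^0
= 125 + 25 + 5 + 1
= 156

156


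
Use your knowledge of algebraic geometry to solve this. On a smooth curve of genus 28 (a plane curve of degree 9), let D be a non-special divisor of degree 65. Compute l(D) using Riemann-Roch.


First, compute the genus of a smooth plane curve of degree 9:
g = (d-1)(d-2)/2 = (9-1)(9-2)/2 = 28
For a non-special divisor D (i.e., h^1(D) = 0), Riemann-Roch gives:
l(D) = deg(D) - g + 1
Since deg(D) = 65 >= 2g - 1 = 55, D is non-special.
l(D) = 65 - 28 + 1 = 38

38


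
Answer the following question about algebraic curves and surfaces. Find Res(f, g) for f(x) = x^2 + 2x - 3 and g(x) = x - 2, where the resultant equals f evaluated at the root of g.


For Res(f, x - c), we evaluate f at x = c.
f(2) = 2^2 + 2*2 - 3
= 4 + 4 - 3
= 8 - 3 = 5
Res(f, g) = 5

5


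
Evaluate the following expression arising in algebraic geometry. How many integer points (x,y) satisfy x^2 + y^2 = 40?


Systematically check integer values of x where x^2 <= 40.
For each valid x, check if 40 - x^2 is a perfect square.
x=2: 40 - 4 = 36, sqrt = 6 (valid)
x=6: 40 - 36 = 4, sqrt = 2 (valid)
Total integer solutions found: 8

8


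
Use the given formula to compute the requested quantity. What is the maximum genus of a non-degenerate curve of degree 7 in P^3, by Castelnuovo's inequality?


Castelnuovo's bound: write d - 1 = m(r-1) + epsilon with 0 <= epsilon < r-1.
d - 1 = 7 - 1 = 6
r - 1 = 3 - 1 = 2
6 = 3*2 + 0, so m = 3, epsilon = 0
pi(d, r) = m(m-1)(r-1)/2 + m*epsilon
= 3*2*2/2 + 3*0
= 12/2 + 0
= 6 + 0 = 6

6


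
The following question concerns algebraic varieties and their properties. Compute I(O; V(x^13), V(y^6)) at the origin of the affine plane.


The intersection multiplicity of V(x^a) and V(y^b) at the origin is:
I(O; V(x^13), V(y^6)) = dim_k(k[x,y]/(x^13, y^6))
A basis for k[x,y]/(x^13, y^6) is the set of monomials x^i * y^j
where 0 <= i < 13 and 0 <= j < 6.
The number of such monomials is 13 * 6 = 78

78


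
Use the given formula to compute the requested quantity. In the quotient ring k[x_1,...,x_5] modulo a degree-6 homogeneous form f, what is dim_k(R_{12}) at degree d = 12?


For R = k[x_1,...,x_n]/(f) with f homogeneous of degree e:
The Hilbert series is (1 - t^e)/(1 - t)^n.
So h(d) = C(d+n-1, n-1) - C(d-e+n-1, n-1) for d >= e.
With n=5, e=6, d=12:
C(12+5-1, 5-1) = C(16, 4) = 1820
C(12-6+5-1, 5-1) = C(10, 4) = 210
h(12) = 1820 - 210 = 1610

1610


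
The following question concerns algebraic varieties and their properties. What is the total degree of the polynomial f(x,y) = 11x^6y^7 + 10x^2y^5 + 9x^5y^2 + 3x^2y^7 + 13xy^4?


Examine each term for its total degree (sum of exponents).
  Term '11x^6y^7' has total degree 6+7 = 13.
  Term '10x^2y^5' has total degree 2+5 = 7.
  Term '9x^5y^2' has total degree 5+2 = 7.
  Term '3x^2y^7' has total degree 2+7 = 9.
  Term '13xy^4' has total degree 1+4 = 5.
The maximum total degree among all terms is 13.

13


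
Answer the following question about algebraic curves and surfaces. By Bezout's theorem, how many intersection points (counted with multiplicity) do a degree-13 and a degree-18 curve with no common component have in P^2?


Bezout's theorem states the intersection count equals the product of degrees.
Intersection count = 13 * 18 = 234

234


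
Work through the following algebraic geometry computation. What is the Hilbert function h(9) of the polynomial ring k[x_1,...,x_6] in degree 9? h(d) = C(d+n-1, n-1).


The Hilbert function for the polynomial ring in 6 variables is:
h(d) = C(d+n-1, n-1)
h(9) = C(9+6-1, 6-1) = C(14, 5)
= 14! / (5! * 9!)
= 2002

2002


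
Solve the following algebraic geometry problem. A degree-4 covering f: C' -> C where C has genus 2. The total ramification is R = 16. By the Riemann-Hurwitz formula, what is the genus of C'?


Riemann-Hurwitz formula: 2g' - 2 = d(2g - 2) + R
Given: d = 4, g = 2, R = 16
2g' - 2 = 4*(2*2 - 2) + 16
2g' - 2 = 4*2 + 16
2g' - 2 = 8 + 16 = 24
2g' = 26
g' = 13

13


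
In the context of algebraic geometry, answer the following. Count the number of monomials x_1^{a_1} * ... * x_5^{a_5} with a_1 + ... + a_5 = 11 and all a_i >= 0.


The number of degree-11 monomials in 5 variables is C(d+n-1, n-1).
= C(11+5-1, 5-1) = C(15, 4)
= 1365

1365


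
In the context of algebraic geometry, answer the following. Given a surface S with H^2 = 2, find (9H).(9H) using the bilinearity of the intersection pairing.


Using bilinearity of the intersection pairing on a surface S:
(aH).(bH) = ab * (H.H)
We have H^2 = 2.
D.E = (9H).(9H) = 9*9*2
= 81*2
= 162

162


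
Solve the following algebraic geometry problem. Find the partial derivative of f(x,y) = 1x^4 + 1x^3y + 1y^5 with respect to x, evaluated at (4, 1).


df/dx = 4*1*x^3 + 3*1*x^2*y
At (4,1): 4*1*4^3 + 3*1*4^2*1
= 256 + 48
= 304

304


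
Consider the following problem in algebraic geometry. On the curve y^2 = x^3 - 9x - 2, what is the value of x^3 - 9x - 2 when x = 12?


Compute x^3 - 9x - 2 at x = 12:
x^3 = 12^3 = 1728
(-9)*x = (-9)*12 = -108
Sum: 1728 - 108 - 2 = 1618

1618


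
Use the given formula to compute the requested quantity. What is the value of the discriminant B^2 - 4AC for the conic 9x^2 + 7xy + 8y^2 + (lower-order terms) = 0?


The discriminant of a conic Ax^2 + Bxy + Cy^2 + ... = 0 is B^2 - 4AC.
B^2 = 7^2 = 49
4AC = 4*9*8 = 288
Discriminant = 49 - 288 = -239

-239


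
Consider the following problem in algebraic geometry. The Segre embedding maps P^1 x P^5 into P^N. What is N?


The Segre embedding maps P^m x P^n into P^N via
all products of coordinates from each factor.
N = (m+1)(n+1) - 1
N = (1+1)(5+1) - 1
N = 2*6 - 1
N = 12 - 1 = 11

11


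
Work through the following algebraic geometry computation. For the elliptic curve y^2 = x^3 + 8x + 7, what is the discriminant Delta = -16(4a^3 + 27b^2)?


Compute each component:
4a^3 = 4*8^3 = 4*512 = 2048
27b^2 = 27*7^2 = 27*49 = 1323
4a^3 + 27b^2 = 2048 + 1323 = 3371
Delta = -16*3371 = -53936

-53936


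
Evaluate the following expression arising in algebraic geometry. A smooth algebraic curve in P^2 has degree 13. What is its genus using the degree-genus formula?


Using the genus formula for smooth plane curves:
g = (d-1)(d-2)/2
g = (13-1)(13-2)/2
g = 12*11/2
g = 132/2 = 66

66


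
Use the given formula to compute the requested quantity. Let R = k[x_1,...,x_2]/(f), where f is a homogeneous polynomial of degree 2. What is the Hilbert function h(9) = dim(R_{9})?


For R = k[x_1,...,x_n]/(f) with f homogeneous of degree e:
The Hilbert series is (1 - t^e)/(1 - t)^n.
So h(d) = C(d+n-1, n-1) - C(d-e+n-1, n-1) for d >= e.
With n=2, e=2, d=9:
C(9+2-1, 2-1) = C(10, 1) = 10
C(9-2+2-1, 2-1) = C(8, 1) = 8
h(9) = 10 - 8 = 2

2


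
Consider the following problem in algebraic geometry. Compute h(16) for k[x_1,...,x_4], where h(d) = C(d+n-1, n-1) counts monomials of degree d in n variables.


The Hilbert function for the polynomial ring in 4 variables is:
h(d) = C(d+n-1, n-1)
h(16) = C(16+4-1, 4-1) = C(19, 3)
= 19! / (3! * 16!)
= 969

969


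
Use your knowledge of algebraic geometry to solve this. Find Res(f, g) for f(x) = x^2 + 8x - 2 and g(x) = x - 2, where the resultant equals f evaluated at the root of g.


For Res(f, x - c), we evaluate f at x = c.
f(2) = 2^2 + 8*2 - 2
= 4 + 16 - 2
= 20 - 2 = 18
Res(f, g) = 18

18


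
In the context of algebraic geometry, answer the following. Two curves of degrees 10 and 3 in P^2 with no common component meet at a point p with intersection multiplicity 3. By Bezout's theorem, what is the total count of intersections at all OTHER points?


By Bezout's theorem, the total intersection number is d1 * d2.
Total = 10 * 3 = 30
Intersection multiplicity at p = 3
Remaining intersections = 30 - 3 = 27

27


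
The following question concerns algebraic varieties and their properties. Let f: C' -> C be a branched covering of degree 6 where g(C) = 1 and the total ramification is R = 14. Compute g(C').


Riemann-Hurwitz formula: 2g' - 2 = d(2g - 2) + R
Given: d = 6, g = 1, R = 14
2g' - 2 = 6*(2*1 - 2) + 14
2g' - 2 = 6*0 + 14
2g' - 2 = 0 + 14 = 14
2g' = 16
g' = 8

8


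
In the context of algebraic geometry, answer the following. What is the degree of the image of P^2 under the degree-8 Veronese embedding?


The Veronese variety v_8(P^2) has degree d^r.
d^r = 8^2 = 64

64


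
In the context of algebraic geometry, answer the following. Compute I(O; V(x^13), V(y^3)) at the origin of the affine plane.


The intersection multiplicity of V(x^a) and V(y^b) at the origin is:
I(O; V(x^13), V(y^3)) = dim_k(k[x,y]/(x^13, y^3))
A basis for k[x,y]/(x^13, y^3) is the set of monomials x^i * y^j
where 0 <= i < 13 and 0 <= j < 3.
The number of such monomials is 13 * 3 = 39

39


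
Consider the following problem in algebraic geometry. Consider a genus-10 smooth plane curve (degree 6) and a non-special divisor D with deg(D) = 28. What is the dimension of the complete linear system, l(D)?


First, compute the genus of a smooth plane curve of degree 6:
g = (d-1)(d-2)/2 = (6-1)(6-2)/2 = 10
For a non-special divisor D (i.e., h^1(D) = 0), Riemann-Roch gives:
l(D) = deg(D) - g + 1
Since deg(D) = 28 >= 2g - 1 = 19, D is non-special.
l(D) = 28 - 10 + 1 = 19

19


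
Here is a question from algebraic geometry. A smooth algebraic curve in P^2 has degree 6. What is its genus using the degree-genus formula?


Using the genus formula for smooth plane curves:
g = (d-1)(d-2)/2
g = (6-1)(6-2)/2
g = 5*4/2
g = 20/2 = 10

10


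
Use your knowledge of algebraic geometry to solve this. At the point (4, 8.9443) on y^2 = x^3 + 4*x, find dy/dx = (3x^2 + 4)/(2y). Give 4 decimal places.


Using implicit differentiation of y^2 = x^3 + 4*x:
2y * dy/dx = 3x^2 + 4
dy/dx = (3x^2 + 4)/(2y)
Numerator: 3*4^2 + 4 = 52
Denominator: 2*8.9443 = 17.8886
dy/dx = 52/17.8886 = 2.9069

2.9069


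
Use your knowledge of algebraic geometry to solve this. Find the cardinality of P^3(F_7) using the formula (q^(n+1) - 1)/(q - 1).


P^3(F_7) has (q^(n+1) - 1)/(q - 1) points.
= 7^3 + 7^2 + 7^1 + 7^0
= 343 + 49 + 7 + 1
= 400

400


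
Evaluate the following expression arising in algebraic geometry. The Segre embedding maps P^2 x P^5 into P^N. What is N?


The Segre embedding maps P^m x P^n into P^N via
all products of coordinates from each factor.
N = (m+1)(n+1) - 1
N = (2+1)(5+1) - 1
N = 3*6 - 1
N = 18 - 1 = 17

17


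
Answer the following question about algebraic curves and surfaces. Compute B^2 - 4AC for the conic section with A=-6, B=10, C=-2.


The discriminant of a conic Ax^2 + Bxy + Cy^2 + ... = 0 is B^2 - 4AC.
B^2 = 10^2 = 100
4AC = 4*(-6)*(-2) = 48
Discriminant = 100 - 48 = 52

52


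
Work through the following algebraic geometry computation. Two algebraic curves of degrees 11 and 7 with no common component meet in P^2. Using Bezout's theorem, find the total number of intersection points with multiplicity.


Bezout's theorem states the intersection count equals the product of degrees.
Intersection count = 11 * 7 = 77

77


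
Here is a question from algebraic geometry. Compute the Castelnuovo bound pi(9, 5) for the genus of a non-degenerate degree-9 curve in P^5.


Castelnuovo's bound: write d - 1 = m(r-1) + epsilon with 0 <= epsilon < r-1.
d - 1 = 9 - 1 = 8
r - 1 = 5 - 1 = 4
8 = 2*4 + 0, so m = 2, epsilon = 0
pi(d, r) = m(m-1)(r-1)/2 + m*epsilon
= 2*1*4/2 + 2*0
= 8/2 + 0
= 4 + 0 = 4

4


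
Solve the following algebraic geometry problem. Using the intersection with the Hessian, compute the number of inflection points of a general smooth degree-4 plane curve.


For a general smooth plane curve C of degree d, the inflection points are
the intersection of C with its Hessian curve, which has degree 3(d-2).
By Bezout, the total intersection number is d * 3(d-2) = 4 * 6 = 24.
For a general curve every flex is ordinary, so each contributes
multiplicity 1 to C·Hess(C), and the number of distinct inflection
points is 3d(d-2).
Inflection points = 3*4*(4-2) = 3*4*2 = 24

24


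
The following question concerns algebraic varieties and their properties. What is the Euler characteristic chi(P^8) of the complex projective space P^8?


The complex projective space P^8 has one cell in each even real dimension 0, 2, ..., 16.
The cohomology groups are H^{2k}(P^8) = Z for k = 0,...,8, and 0 otherwise.
Euler characteristic = sum of Betti numbers = 1 per even-dimensional cohomology group.
chi(P^8) = 8 + 1 = 9

9


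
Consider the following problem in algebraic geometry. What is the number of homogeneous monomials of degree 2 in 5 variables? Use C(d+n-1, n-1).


The number of degree-2 monomials in 5 variables is C(d+n-1, n-1).
= C(2+5-1, 5-1) = C(6, 4)
= 15

15


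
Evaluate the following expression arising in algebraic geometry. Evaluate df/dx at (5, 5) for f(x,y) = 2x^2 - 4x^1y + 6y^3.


df/dx = 2*2*x^1 + 1*(-4)*x^0*y
At (5,5): 2*2*5^1 + 1*(-4)*5^0*5
= 20 - 20
= 0

0


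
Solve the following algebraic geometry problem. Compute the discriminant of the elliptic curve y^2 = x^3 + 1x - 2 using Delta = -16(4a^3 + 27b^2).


Compute each component:
4a^3 = 4*1^3 = 4*1 = 4
27b^2 = 27*(-2)^2 = 27*4 = 108
4a^3 + 27b^2 = 4 + 108 = 112
Delta = -16*112 = -1792

-1792


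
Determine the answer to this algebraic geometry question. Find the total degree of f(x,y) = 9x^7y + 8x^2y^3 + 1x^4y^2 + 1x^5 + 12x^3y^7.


Examine each term for its total degree (sum of exponents).
  Term '9x^7y' has total degree 7+1 = 8.
  Term '8x^2y^3' has total degree 2+3 = 5.
  Term '1x^4y^2' has total degree 4+2 = 6.
  Term '1x^5' has total degree 5+0 = 5.
  Term '12x^3y^7' has total degree 3+7 = 10.
The maximum total degree among all terms is 10.

10


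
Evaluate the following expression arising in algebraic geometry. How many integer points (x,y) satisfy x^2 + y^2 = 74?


Systematically check integer values of x where x^2 <= 74.
For each valid x, check if 74 - x^2 is a perfect square.
x=5: 74 - 25 = 49, sqrt = 7 (valid)
x=7: 74 - 49 = 25, sqrt = 5 (valid)
Total integer solutions found: 8

8


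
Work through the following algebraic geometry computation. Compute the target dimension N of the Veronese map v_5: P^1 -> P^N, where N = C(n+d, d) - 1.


The Veronese embedding v_d: P^n -> P^N maps each point to all
degree-d monomials in n+1 homogeneous coordinates.
N = C(n+d, d) - 1
N = C(1+5, 5) - 1
N = C(6, 5) - 1
C(6, 5) = 6
N = 6 - 1 = 5

5


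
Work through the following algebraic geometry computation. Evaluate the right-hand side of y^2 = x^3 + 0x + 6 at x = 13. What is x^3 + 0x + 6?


Compute x^3 + 0x + 6 at x = 13:
x^3 = 13^3 = 2197
0*x = 0*13 = 0
Sum: 2197 + 0 + 6 = 2203

2203


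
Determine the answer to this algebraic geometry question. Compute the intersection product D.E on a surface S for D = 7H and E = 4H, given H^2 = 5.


Using bilinearity of the intersection pairing on a surface S:
(aH).(bH) = ab * (H.H)
We have H^2 = 5.
D.E = (7H).(4H) = 7*4*5
= 28*5
= 140

140


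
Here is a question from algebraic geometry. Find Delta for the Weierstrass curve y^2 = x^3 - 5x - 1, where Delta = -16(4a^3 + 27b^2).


Compute each component:
4a^3 = 4*(-5)^3 = 4*(-125) = -500
27b^2 = 27*(-1)^2 = 27*1 = 27
4a^3 + 27b^2 = -500 + 27 = -473
Delta = -16*(-473) = 7568

7568


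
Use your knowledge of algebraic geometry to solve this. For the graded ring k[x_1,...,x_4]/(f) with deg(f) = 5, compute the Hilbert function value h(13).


For R = k[x_1,...,x_n]/(f) with f homogeneous of degree e:
The Hilbert series is (1 - t^e)/(1 - t)^n.
So h(d) = C(d+n-1, n-1) - C(d-e+n-1, n-1) for d >= e.
With n=4, e=5, d=13:
C(13+4-1, 4-1) = C(16, 3) = 560
C(13-5+4-1, 4-1) = C(11, 3) = 165
h(13) = 560 - 165 = 395

395


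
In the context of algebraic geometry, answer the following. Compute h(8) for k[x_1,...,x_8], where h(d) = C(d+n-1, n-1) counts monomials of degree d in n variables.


The Hilbert function for the polynomial ring in 8 variables is:
h(d) = C(d+n-1, n-1)
h(8) = C(8+8-1, 8-1) = C(15, 7)
= 15! / (7! * 8!)
= 6435

6435


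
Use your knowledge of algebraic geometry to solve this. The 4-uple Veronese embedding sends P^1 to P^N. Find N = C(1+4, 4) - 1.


The Veronese embedding v_d: P^n -> P^N maps each point to all
degree-d monomials in n+1 homogeneous coordinates.
N = C(n+d, d) - 1
N = C(1+4, 4) - 1
N = C(5, 4) - 1
C(5, 4) = 5
N = 5 - 1 = 4

4


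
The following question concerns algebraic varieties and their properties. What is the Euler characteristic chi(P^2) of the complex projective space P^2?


The complex projective space P^2 has one cell in each even real dimension 0, 2, ..., 4.
The cohomology groups are H^{2k}(P^2) = Z for k = 0,...,2, and 0 otherwise.
Euler characteristic = sum of Betti numbers = 1 per even-dimensional cohomology group.
chi(P^2) = 2 + 1 = 3

3


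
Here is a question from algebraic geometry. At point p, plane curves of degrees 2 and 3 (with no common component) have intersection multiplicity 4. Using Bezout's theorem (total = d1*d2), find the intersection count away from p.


By Bezout's theorem, the total intersection number is d1 * d2.
Total = 2 * 3 = 6
Intersection multiplicity at p = 4
Remaining intersections = 6 - 4 = 2

2


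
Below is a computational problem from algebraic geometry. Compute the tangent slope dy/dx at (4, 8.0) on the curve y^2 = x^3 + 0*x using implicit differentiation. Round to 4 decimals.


Using implicit differentiation of y^2 = x^3 + 0*x:
2y * dy/dx = 3x^2 + 0
dy/dx = (3x^2 + 0)/(2y)
Numerator: 3*4^2 + 0 = 48
Denominator: 2*8.0 = 16.0
dy/dx = 48/16.0 = 3.0000

3.0000


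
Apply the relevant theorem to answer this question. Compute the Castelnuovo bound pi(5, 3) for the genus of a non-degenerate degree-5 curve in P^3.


Castelnuovo's bound: write d - 1 = m(r-1) + epsilon with 0 <= epsilon < r-1.
d - 1 = 5 - 1 = 4
r - 1 = 3 - 1 = 2
4 = 2*2 + 0, so m = 2, epsilon = 0
pi(d, r) = m(m-1)(r-1)/2 + m*epsilon
= 2*1*2/2 + 2*0
= 4/2 + 0
= 2 + 0 = 2

2


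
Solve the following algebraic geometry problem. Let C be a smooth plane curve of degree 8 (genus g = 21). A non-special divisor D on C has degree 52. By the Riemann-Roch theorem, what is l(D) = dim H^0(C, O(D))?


First, compute the genus of a smooth plane curve of degree 8:
g = (d-1)(d-2)/2 = (8-1)(8-2)/2 = 21
For a non-special divisor D (i.e., h^1(D) = 0), Riemann-Roch gives:
l(D) = deg(D) - g + 1
Since deg(D) = 52 >= 2g - 1 = 41, D is non-special.
l(D) = 52 - 21 + 1 = 32

32


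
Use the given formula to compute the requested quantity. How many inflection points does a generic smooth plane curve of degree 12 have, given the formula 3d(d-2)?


For a general smooth plane curve C of degree d, the inflection points are
the intersection of C with its Hessian curve, which has degree 3(d-2).
By Bezout, the total intersection number is d * 3(d-2) = 12 * 30 = 360.
For a general curve every flex is ordinary, so each contributes
multiplicity 1 to C·Hess(C), and the number of distinct inflection
points is 3d(d-2).
Inflection points = 3*12*(12-2) = 3*12*10 = 360

360


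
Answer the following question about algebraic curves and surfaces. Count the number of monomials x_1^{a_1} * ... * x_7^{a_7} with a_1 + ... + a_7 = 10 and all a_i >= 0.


The number of degree-10 monomials in 7 variables is C(d+n-1, n-1).
= C(10+7-1, 7-1) = C(16, 6)
= 8008

8008


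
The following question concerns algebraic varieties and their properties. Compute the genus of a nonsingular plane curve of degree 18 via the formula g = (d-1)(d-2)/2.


Using the genus formula for smooth plane curves:
g = (d-1)(d-2)/2
g = (18-1)(18-2)/2
g = 17*16/2
g = 272/2 = 136

136


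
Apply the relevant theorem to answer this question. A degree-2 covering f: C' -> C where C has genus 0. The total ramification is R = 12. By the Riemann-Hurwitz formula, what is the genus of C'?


Riemann-Hurwitz formula: 2g' - 2 = d(2g - 2) + R
Given: d = 2, g = 0, R = 12
2g' - 2 = 2*(2*0 - 2) + 12
2g' - 2 = 2*(-2) + 12
2g' - 2 = -4 + 12 = 8
2g' = 10
g' = 5

5


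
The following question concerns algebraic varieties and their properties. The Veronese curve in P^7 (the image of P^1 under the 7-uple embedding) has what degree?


The rational normal curve in P^7 is the image of P^1 under the 7-uple Veronese.
A general hyperplane in P^7 pulls back to a degree-7 form on P^1, which has 7 zeros,
so the curve meets a general hyperplane in 7 points. Degree = 7.

7


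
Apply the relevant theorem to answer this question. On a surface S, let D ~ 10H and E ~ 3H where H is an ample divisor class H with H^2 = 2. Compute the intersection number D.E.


Using bilinearity of the intersection pairing on a surface S:
(aH).(bH) = ab * (H.H)
We have H^2 = 2.
D.E = (10H).(3H) = 10*3*2
= 30*2
= 60

60


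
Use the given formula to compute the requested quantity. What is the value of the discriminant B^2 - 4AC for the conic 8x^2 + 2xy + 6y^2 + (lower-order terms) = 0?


The discriminant of a conic Ax^2 + Bxy + Cy^2 + ... = 0 is B^2 - 4AC.
B^2 = 2^2 = 4
4AC = 4*8*6 = 192
Discriminant = 4 - 192 = -188

-188


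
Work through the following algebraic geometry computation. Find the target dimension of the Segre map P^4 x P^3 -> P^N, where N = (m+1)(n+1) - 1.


The Segre embedding maps P^m x P^n into P^N via
all products of coordinates from each factor.
N = (m+1)(n+1) - 1
N = (4+1)(3+1) - 1
N = 5*4 - 1
N = 20 - 1 = 19

19


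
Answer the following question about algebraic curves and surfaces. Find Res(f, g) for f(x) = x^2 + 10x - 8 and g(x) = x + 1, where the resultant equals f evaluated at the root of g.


For Res(f, x - c), we evaluate f at x = c.
f(-1) = (-1)^2 + 10*(-1) - 8
= 1 - 10 - 8
= -9 - 8 = -17
Res(f, g) = -17

-17


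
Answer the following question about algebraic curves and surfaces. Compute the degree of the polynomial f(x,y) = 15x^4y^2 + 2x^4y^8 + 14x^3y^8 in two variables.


Examine each term for its total degree (sum of exponents).
  Term '15x^4y^2' has total degree 4+2 = 6.
  Term '2x^4y^8' has total degree 4+8 = 12.
  Term '14x^3y^8' has total degree 3+8 = 11.
The maximum total degree among all terms is 12.

12


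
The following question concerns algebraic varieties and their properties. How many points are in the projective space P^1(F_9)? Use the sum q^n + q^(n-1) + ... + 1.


P^1(F_9) has (q^(n+1) - 1)/(q - 1) points.
= 9^1 + 9^0
= 9 + 1
= 10

10


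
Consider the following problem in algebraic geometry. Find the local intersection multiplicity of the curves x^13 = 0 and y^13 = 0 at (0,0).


The intersection multiplicity of V(x^a) and V(y^b) at the origin is:
I(O; V(x^13), V(y^13)) = dim_k(k[x,y]/(x^13, y^13))
A basis for k[x,y]/(x^13, y^13) is the set of monomials x^i * y^j
where 0 <= i < 13 and 0 <= j < 13.
The number of such monomials is 13 * 13 = 169

169


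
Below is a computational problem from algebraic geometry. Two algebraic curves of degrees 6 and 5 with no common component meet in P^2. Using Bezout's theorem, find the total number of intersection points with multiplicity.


Bezout's theorem states the intersection count equals the product of degrees.
Intersection count = 6 * 5 = 30

30


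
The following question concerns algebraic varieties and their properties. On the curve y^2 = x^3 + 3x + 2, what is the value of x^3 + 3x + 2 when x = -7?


Compute x^3 + 3x + 2 at x = -7:
x^3 = (-7)^3 = -343
3*x = 3*(-7) = -21
Sum: -343 - 21 + 2 = -362

-362


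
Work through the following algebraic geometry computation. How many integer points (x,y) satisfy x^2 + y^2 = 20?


Systematically check integer values of x where x^2 <= 20.
For each valid x, check if 20 - x^2 is a perfect square.
x=2: 20 - 4 = 16, sqrt = 4 (valid)
x=4: 20 - 16 = 4, sqrt = 2 (valid)
Total integer solutions found: 8

8


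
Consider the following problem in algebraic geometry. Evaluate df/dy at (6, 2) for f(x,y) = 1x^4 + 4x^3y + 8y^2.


df/dy = 4*x^3 + 2*8*y^1
At (6,2): 4*6^3 + 2*8*2^1
= 864 + 32
= 896

896


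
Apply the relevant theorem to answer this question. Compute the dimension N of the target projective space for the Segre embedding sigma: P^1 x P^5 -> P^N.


The Segre embedding maps P^m x P^n into P^N via
all products of coordinates from each factor.
N = (m+1)(n+1) - 1
N = (1+1)(5+1) - 1
N = 2*6 - 1
N = 12 - 1 = 11

11


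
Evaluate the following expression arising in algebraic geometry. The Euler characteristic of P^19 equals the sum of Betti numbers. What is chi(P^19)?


The complex projective space P^19 has one cell in each even real dimension 0, 2, ..., 38.
The cohomology groups are H^{2k}(P^19) = Z for k = 0,...,19, and 0 otherwise.
Euler characteristic = sum of Betti numbers = 1 per even-dimensional cohomology group.
chi(P^19) = 19 + 1 = 20

20


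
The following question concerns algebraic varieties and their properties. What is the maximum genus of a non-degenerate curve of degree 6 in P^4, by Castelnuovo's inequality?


Castelnuovo's bound: write d - 1 = m(r-1) + epsilon with 0 <= epsilon < r-1.
d - 1 = 6 - 1 = 5
r - 1 = 4 - 1 = 3
5 = 1*3 + 2, so m = 1, epsilon = 2
pi(d, r) = m(m-1)(r-1)/2 + m*epsilon
= 1*0*3/2 + 1*2
= 0/2 + 2
= 0 + 2 = 2

2


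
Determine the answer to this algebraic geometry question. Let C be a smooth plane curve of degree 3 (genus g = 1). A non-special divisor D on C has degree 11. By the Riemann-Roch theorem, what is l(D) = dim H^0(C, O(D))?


First, compute the genus of a smooth plane curve of degree 3:
g = (d-1)(d-2)/2 = (3-1)(3-2)/2 = 1
For a non-special divisor D (i.e., h^1(D) = 0), Riemann-Roch gives:
l(D) = deg(D) - g + 1
Since deg(D) = 11 >= 2g - 1 = 1, D is non-special.
l(D) = 11 - 1 + 1 = 11

11


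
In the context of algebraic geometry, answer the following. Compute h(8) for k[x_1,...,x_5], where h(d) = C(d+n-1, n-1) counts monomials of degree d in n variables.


The Hilbert function for the polynomial ring in 5 variables is:
h(d) = C(d+n-1, n-1)
h(8) = C(8+5-1, 5-1) = C(12, 4)
= 12! / (4! * 8!)
= 495

495


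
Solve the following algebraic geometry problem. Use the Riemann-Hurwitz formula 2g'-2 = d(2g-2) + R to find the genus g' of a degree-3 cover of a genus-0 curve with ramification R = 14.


Riemann-Hurwitz formula: 2g' - 2 = d(2g - 2) + R
Given: d = 3, g = 0, R = 14
2g' - 2 = 3*(2*0 - 2) + 14
2g' - 2 = 3*(-2) + 14
2g' - 2 = -6 + 14 = 8
2g' = 10
g' = 5

5


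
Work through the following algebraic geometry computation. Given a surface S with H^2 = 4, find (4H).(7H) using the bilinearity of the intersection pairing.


Using bilinearity of the intersection pairing on a surface S:
(aH).(bH) = ab * (H.H)
We have H^2 = 4.
D.E = (4H).(7H) = 4*7*4
= 28*4
= 112

112


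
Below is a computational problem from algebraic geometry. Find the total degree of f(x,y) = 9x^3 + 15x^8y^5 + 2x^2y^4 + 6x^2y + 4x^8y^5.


Examine each term for its total degree (sum of exponents).
  Term '9x^3' has total degree 3+0 = 3.
  Term '15x^8y^5' has total degree 8+5 = 13.
  Term '2x^2y^4' has total degree 2+4 = 6.
  Term '6x^2y' has total degree 2+1 = 3.
  Term '4x^8y^5' has total degree 8+5 = 13.
The maximum total degree among all terms is 13.

13


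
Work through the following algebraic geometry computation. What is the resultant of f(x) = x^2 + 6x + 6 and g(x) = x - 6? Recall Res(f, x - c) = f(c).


For Res(f, x - c), we evaluate f at x = c.
f(6) = 6^2 + 6*6 + 6
= 36 + 36 + 6
= 72 + 6 = 78
Res(f, g) = 78

78


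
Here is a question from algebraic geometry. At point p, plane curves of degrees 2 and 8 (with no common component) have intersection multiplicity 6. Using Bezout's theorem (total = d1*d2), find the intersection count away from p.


By Bezout's theorem, the total intersection number is d1 * d2.
Total = 2 * 8 = 16
Intersection multiplicity at p = 6
Remaining intersections = 16 - 6 = 10

10


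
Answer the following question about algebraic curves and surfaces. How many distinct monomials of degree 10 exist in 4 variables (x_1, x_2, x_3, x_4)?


The number of degree-10 monomials in 4 variables is C(d+n-1, n-1).
= C(10+4-1, 4-1) = C(13, 3)
= 286

286


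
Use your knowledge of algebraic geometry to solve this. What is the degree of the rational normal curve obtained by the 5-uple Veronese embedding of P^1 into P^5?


The rational normal curve in P^5 is the image of P^1 under the 5-uple Veronese.
A general hyperplane in P^5 pulls back to a degree-5 form on P^1, which has 5 zeros,
so the curve meets a general hyperplane in 5 points. Degree = 5.

5


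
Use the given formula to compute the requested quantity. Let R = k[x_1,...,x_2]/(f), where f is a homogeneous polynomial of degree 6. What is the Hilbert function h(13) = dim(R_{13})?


For R = k[x_1,...,x_n]/(f) with f homogeneous of degree e:
The Hilbert series is (1 - t^e)/(1 - t)^n.
So h(d) = C(d+n-1, n-1) - C(d-e+n-1, n-1) for d >= e.
With n=2, e=6, d=13:
C(13+2-1, 2-1) = C(14, 1) = 14
C(13-6+2-1, 2-1) = C(8, 1) = 8
h(13) = 14 - 8 = 6

6


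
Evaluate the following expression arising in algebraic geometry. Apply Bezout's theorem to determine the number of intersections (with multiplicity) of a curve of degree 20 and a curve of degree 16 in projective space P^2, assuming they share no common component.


Bezout's theorem states the intersection count equals the product of degrees.
Intersection count = 20 * 16 = 320

320


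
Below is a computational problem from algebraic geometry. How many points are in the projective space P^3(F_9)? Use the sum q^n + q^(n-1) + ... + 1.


P^3(F_9) has (q^(n+1) - 1)/(q - 1) points.
= 9^3 + 9^2 + 9^1 + 9^0
= 729 + 81 + 9 + 1
= 820

820


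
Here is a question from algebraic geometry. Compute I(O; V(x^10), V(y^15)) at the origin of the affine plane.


The intersection multiplicity of V(x^a) and V(y^b) at the origin is:
I(O; V(x^10), V(y^15)) = dim_k(k[x,y]/(x^10, y^15))
A basis for k[x,y]/(x^10, y^15) is the set of monomials x^i * y^j
where 0 <= i < 10 and 0 <= j < 15.
The number of such monomials is 10 * 15 = 150

150


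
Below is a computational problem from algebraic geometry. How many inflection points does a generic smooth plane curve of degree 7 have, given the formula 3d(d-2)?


For a general smooth plane curve C of degree d, the inflection points are
the intersection of C with its Hessian curve, which has degree 3(d-2).
By Bezout, the total intersection number is d * 3(d-2) = 7 * 15 = 105.
For a general curve every flex is ordinary, so each contributes
multiplicity 1 to C·Hess(C), and the number of distinct inflection
points is 3d(d-2).
Inflection points = 3*7*(7-2) = 3*7*5 = 105

105


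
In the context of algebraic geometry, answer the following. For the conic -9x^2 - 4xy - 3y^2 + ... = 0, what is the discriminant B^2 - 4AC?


The discriminant of a conic Ax^2 + Bxy + Cy^2 + ... = 0 is B^2 - 4AC.
B^2 = (-4)^2 = 16
4AC = 4*(-9)*(-3) = 108
Discriminant = 16 - 108 = -92

-92


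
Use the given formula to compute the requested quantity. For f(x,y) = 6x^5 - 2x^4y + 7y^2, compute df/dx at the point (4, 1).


df/dx = 5*6*x^4 + 4*(-2)*x^3*y
At (4,1): 5*6*4^4 + 4*(-2)*4^3*1
= 7680 - 512
= 7168

7168


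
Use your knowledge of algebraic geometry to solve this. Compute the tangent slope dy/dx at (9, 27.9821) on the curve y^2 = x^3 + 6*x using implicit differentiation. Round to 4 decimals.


Using implicit differentiation of y^2 = x^3 + 6*x:
2y * dy/dx = 3x^2 + 6
dy/dx = (3x^2 + 6)/(2y)
Numerator: 3*9^2 + 6 = 249
Denominator: 2*27.9821 = 55.9642
dy/dx = 249/55.9642 = 4.4493

4.4493


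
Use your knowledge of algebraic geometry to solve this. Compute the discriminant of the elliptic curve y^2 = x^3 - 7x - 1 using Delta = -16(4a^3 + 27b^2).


Compute each component:
4a^3 = 4*(-7)^3 = 4*(-343) = -1372
27b^2 = 27*(-1)^2 = 27*1 = 27
4a^3 + 27b^2 = -1372 + 27 = -1345
Delta = -16*(-1345) = 21520

21520


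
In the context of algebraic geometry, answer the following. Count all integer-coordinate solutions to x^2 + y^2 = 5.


Systematically check integer values of x where x^2 <= 5.
For each valid x, check if 5 - x^2 is a perfect square.
x=1: 5 - 1 = 4, sqrt = 2 (valid)
x=2: 5 - 4 = 1, sqrt = 1 (valid)
Total integer solutions found: 8

8


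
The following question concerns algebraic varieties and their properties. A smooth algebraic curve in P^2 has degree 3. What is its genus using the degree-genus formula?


Using the genus formula for smooth plane curves:
g = (d-1)(d-2)/2
g = (3-1)(3-2)/2
g = 2*1/2
g = 2/2 = 1

1


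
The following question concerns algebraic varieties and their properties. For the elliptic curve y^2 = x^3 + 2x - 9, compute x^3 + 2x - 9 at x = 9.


Compute x^3 + 2x - 9 at x = 9:
x^3 = 9^3 = 729
2*x = 2*9 = 18
Sum: 729 + 18 - 9 = 738

738


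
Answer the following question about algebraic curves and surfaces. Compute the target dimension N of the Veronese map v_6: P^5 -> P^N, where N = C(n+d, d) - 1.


The Veronese embedding v_d: P^n -> P^N maps each point to all
degree-d monomials in n+1 homogeneous coordinates.
N = C(n+d, d) - 1
N = C(5+6, 6) - 1
N = C(11, 6) - 1
C(11, 6) = 462
N = 462 - 1 = 461

461


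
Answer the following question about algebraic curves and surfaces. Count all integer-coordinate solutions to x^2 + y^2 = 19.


Systematically check integer values of x where x^2 <= 19.
For each valid x, check if 19 - x^2 is a perfect square.
Total integer solutions found: 0

0


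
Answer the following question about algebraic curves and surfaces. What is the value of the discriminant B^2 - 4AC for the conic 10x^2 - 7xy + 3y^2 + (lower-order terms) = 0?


The discriminant of a conic Ax^2 + Bxy + Cy^2 + ... = 0 is B^2 - 4AC.
B^2 = (-7)^2 = 49
4AC = 4*10*3 = 120
Discriminant = 49 - 120 = -71

-71


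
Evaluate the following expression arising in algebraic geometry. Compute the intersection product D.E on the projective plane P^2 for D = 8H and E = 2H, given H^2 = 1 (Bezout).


Using bilinearity of the intersection pairing on the projective plane P^2:
(aH).(bH) = ab * (H.H)
We have H^2 = 1 (Bezout).
D.E = (8H).(2H) = 8*2*1
= 16*1
= 16

16
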